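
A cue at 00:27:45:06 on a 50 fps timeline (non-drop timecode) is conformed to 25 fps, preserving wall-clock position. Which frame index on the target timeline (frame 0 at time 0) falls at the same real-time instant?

frame 41628

Source frame index: (0×3600 + 27×60 + 45) × 50 + 6 = 83256.
Real time: 83256 / (50) = 41628/25 s.
Target frame: (41628/25) × (25) = 41628.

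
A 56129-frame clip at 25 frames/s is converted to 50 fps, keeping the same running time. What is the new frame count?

Target frames = source frames × (target rate / source rate) = 56129 × (50)/(25) = 56129 × 2 = 112258.

112258 frames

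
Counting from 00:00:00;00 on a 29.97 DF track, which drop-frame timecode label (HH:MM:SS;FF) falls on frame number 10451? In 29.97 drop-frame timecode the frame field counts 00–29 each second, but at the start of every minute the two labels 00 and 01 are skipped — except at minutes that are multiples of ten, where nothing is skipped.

Each 10-minute DF block holds 10 × 60 × 30 − 9 × 2 = 17982 frames. 10451 ÷ 17982 → 0 full blocks, remainder 10451.
Within the partial block the first minute is 1800 frames and each further minute 1798, so 5 further minute boundaries passed. Total skipped labels = 18 × 0 + 2 × 5 = 10.
Non-drop label index = 10451 + 10 = 10461; at 30 labels/s that is 00:05:48:21, i.e. DF 00:05:48;21.

00:05:48;21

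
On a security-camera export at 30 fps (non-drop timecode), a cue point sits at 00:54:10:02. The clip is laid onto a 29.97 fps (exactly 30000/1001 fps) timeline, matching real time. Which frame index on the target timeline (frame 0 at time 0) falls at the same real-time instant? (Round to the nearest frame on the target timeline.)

frame 97405

Source frame index: (0×3600 + 54×60 + 10) × 30 + 2 = 97502.
Real time: 97502 / (30) = 48751/15 s.
Target frame: (48751/15) × (30000/1001) = 97502000/1001 ≈ 97404.595 → 97405.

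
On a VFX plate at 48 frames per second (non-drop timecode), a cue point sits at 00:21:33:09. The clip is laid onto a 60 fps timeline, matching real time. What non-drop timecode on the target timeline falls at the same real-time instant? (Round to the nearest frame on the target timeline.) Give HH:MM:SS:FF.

00:21:33:11

Source frame index: (0×3600 + 21×60 + 33) × 48 + 9 = 62073.
Real time: 62073 / (48) = 20691/16 s.
Target frame: (20691/16) × (60) = 310365/4 ≈ 77591.250 → 77591.
At 60 labels/s: frame 77591 → 00:21:33:11.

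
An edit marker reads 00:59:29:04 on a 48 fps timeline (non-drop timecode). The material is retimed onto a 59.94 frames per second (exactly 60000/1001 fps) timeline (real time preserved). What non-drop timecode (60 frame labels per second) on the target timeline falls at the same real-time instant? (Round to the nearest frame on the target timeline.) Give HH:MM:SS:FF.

00:59:25:31

Source frame index: (0×3600 + 59×60 + 29) × 48 + 4 = 171316.
Real time: 171316 / (48) = 42829/12 s.
Target frame: (42829/12) × (60000/1001) = 214145000/1001 ≈ 213931.069 → 213931.
At 60 labels/s: frame 213931 → 00:59:25:31.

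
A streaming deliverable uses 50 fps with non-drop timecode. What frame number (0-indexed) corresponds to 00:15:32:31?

Total seconds to the label: (0 × 3600 + 15 × 60 + 32) = 932.
Frame index = 932 × 50 + 31 = 46631.

frame 46631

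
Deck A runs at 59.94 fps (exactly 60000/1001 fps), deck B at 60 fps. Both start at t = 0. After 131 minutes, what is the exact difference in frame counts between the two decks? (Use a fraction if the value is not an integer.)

471600/1001 frames

131 min = 7860 s.
A emits 60000/1001 × 7860 = 471600000/1001 frames; B emits 60 × 7860 = 471600.
Difference = 471600/1001 frames (≈ 471.1289); B is ahead of A.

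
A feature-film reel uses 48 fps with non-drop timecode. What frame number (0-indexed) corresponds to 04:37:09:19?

798211

Total seconds to the label: (4 × 3600 + 37 × 60 + 9) = 16629.
Frame index = 16629 × 48 + 19 = 798211.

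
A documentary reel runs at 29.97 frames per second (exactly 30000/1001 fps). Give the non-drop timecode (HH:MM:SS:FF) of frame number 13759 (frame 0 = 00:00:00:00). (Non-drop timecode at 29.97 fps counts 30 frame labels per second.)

00:07:38:19

13759 ÷ 30 = 458 full seconds, remainder 19 frames.
458 s = 0 h 7 min 38 s.
Timecode: 00:07:38:19.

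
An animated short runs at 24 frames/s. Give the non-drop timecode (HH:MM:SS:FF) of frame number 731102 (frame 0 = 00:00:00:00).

731102 ÷ 24 = 30462 full seconds, remainder 14 frames.
30462 s = 8 h 27 min 42 s.
Timecode: 08:27:42:14.

08:27:42:14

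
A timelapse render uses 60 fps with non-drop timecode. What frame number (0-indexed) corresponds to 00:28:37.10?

Total seconds to the label: (0 × 3600 + 28 × 60 + 37) = 1717.
Frame index = 1717 × 60 + 10 = 103030.

103030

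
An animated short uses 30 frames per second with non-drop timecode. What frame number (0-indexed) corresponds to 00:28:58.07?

Total seconds to the label: (0 × 3600 + 28 × 60 + 58) = 1738.
Frame index = 1738 × 30 + 7 = 52147.

52147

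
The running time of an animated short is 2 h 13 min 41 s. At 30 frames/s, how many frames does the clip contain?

2 h 13 min 41 s = 8021 s.
Frames = 8021 × 30 = 240630.

240630 frames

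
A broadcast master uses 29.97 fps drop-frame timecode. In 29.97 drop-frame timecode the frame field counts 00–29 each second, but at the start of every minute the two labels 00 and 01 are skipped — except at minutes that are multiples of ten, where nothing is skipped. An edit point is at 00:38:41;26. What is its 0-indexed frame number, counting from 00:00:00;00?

As if non-drop at 30 labels/s: (0 × 3600 + 38 × 60 + 41) × 30 + 26 = 69656.
Minute boundaries passed: 38; those not divisible by 10: 38 − 3 = 35; dropped labels = 2 × 35 = 70.
Actual frame index = 69656 − 70 = 69586.

69586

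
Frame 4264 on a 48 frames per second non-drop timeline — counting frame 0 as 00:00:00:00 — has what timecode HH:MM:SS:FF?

4264 ÷ 48 = 88 full seconds, remainder 40 frames.
88 s = 0 h 1 min 28 s.
Timecode: 00:01:28:40.

00:01:28:40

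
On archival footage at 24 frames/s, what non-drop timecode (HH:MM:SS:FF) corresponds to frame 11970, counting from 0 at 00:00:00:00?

00:08:18:18

11970 ÷ 24 = 498 full seconds, remainder 18 frames.
498 s = 0 h 8 min 18 s.
Timecode: 00:08:18:18.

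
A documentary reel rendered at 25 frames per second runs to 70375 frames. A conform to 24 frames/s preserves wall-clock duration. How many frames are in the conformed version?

67560 frames

Target frames = source frames × (target rate / source rate) = 70375 × (24)/(25) = 70375 × 24/25 = 67560.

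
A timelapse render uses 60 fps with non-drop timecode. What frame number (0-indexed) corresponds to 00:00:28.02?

Total seconds to the label: (0 × 3600 + 0 × 60 + 28) = 28.
Frame index = 28 × 60 + 2 = 1682.

1682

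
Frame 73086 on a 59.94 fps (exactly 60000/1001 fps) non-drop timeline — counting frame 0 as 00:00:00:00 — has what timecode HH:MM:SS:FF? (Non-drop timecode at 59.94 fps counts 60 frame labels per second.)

73086 ÷ 60 = 1218 full seconds, remainder 6 frames.
1218 s = 0 h 20 min 18 s.
Timecode: 00:20:18:06.

00:20:18:06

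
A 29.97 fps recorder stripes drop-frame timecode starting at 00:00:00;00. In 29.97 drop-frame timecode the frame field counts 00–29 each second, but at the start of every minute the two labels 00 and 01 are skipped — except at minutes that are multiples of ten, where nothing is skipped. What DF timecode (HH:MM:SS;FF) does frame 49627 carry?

00:27:35;27

Each 10-minute DF block holds 10 × 60 × 30 − 9 × 2 = 17982 frames. 49627 ÷ 17982 → 2 full blocks, remainder 13663.
Within the partial block the first minute is 1800 frames and each further minute 1798, so 7 further minute boundaries passed. Total skipped labels = 18 × 2 + 2 × 7 = 50.
Non-drop label index = 49627 + 50 = 49677; at 30 labels/s that is 00:27:35:27, i.e. DF 00:27:35;27.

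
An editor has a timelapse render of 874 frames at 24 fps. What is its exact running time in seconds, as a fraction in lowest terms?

437/12 seconds

Running time = 874 ÷ (24) = 874 × 1/24 = 437/12 s.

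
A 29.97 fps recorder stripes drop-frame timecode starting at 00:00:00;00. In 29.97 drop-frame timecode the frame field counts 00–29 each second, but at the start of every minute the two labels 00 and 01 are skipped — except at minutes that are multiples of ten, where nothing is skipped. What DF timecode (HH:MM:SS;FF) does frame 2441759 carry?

Each 10-minute DF block holds 10 × 60 × 30 − 9 × 2 = 17982 frames. 2441759 ÷ 17982 → 135 full blocks, remainder 14189.
Within the partial block the first minute is 1800 frames and each further minute 1798, so 7 further minute boundaries passed. Total skipped labels = 18 × 135 + 2 × 7 = 2444.
Non-drop label index = 2441759 + 2444 = 2444203; at 30 labels/s that is 22:37:53:13, i.e. DF 22:37:53;13.

22:37:53;13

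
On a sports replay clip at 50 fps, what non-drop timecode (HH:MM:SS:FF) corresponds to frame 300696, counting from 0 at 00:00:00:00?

300696 ÷ 50 = 6013 full seconds, remainder 46 frames.
6013 s = 1 h 40 min 13 s.
Timecode: 01:40:13:46.

01:40:13:46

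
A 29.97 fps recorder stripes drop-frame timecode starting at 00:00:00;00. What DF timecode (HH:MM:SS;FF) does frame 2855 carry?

00:01:35;07

Each 10-minute DF block holds 10 × 60 × 30 − 9 × 2 = 17982 frames. 2855 ÷ 17982 → 0 full blocks, remainder 2855.
Within the partial block the first minute is 1800 frames and each further minute 1798, so 1 further minute boundary passed. Total skipped labels = 18 × 0 + 2 × 1 = 2.
Non-drop label index = 2855 + 2 = 2857; at 30 labels/s that is 00:01:35:07, i.e. DF 00:01:35;07.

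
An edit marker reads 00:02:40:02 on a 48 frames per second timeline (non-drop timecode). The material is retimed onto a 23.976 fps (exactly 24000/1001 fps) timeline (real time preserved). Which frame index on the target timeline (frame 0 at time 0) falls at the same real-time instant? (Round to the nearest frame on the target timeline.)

frame 3837

Source frame index: (0×3600 + 2×60 + 40) × 48 + 2 = 7682.
Real time: 7682 / (48) = 3841/24 s.
Target frame: (3841/24) × (24000/1001) = 3841000/1001 ≈ 3837.163 → 3837.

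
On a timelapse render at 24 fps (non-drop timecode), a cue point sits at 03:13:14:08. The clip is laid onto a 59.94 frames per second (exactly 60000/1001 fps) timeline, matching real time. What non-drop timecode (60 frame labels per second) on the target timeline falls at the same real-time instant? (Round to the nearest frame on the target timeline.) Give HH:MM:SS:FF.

03:13:02:45

Source frame index: (3×3600 + 13×60 + 14) × 24 + 8 = 278264.
Real time: 278264 / (24) = 34783/3 s.
Target frame: (34783/3) × (60000/1001) = 99380000/143 ≈ 694965.035 → 694965.
At 60 labels/s: frame 694965 → 03:13:02:45.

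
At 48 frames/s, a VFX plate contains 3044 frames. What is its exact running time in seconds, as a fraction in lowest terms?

761/12 seconds

Running time = 3044 ÷ (48) = 3044 × 1/48 = 761/12 s.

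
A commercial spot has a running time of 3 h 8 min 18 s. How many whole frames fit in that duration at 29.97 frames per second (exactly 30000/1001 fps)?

338601 frames

3 h 8 min 18 s = 11298 s.
Frames = 11298 × 30000/1001 = 48420000/143 ≈ 338601.3986.
Complete frames: 338601.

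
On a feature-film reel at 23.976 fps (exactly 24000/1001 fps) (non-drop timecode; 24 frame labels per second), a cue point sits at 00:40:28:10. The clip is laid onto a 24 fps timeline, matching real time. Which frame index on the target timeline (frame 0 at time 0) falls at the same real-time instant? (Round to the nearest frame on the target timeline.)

Source frame index: (0×3600 + 40×60 + 28) × 24 + 10 = 58282.
Real time: 58282 / (24000/1001) = 29170141/12000 s.
Target frame: (29170141/12000) × (24) = 29170141/500 ≈ 58340.282 → 58340.

frame 58340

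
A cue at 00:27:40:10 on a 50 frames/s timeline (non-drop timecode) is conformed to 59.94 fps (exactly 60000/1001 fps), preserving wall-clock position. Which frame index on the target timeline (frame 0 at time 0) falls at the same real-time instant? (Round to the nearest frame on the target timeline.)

frame 99512

Source frame index: (0×3600 + 27×60 + 40) × 50 + 10 = 83010.
Real time: 83010 / (50) = 8301/5 s.
Target frame: (8301/5) × (60000/1001) = 99612000/1001 ≈ 99512.488 → 99512.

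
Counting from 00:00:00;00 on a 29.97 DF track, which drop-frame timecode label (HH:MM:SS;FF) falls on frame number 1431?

Ten DF minutes hold 17982 frames, so frame 1431 lies in block 0 (frames 0–17981) with 1431 frames into that block.
The block's first minute is 1800 frames and the rest 1798 each; 1431 frames reaches minute 0, so 0 × 18 + 0 × 2 = 0 labels have been skipped so far.
Adding those back, label number 1431 + 0 = 1431 at 30 labels/s is 47 s + 21 f = 0 h 0 min 47 s frame 21, i.e. 00:00:47;21.

00:00:47;21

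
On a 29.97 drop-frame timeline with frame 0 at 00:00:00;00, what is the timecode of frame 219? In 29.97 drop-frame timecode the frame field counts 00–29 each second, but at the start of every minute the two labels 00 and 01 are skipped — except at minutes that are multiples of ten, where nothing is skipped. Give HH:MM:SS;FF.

Each 10-minute DF block holds 10 × 60 × 30 − 9 × 2 = 17982 frames. 219 ÷ 17982 → 0 full blocks, remainder 219.
Within the partial block the first minute is 1800 frames and each further minute 1798, so 0 further minute boundaries passed. Total skipped labels = 18 × 0 + 2 × 0 = 0.
Non-drop label index = 219 + 0 = 219; at 30 labels/s that is 00:00:07:09, i.e. DF 00:00:07;09.

00:00:07;09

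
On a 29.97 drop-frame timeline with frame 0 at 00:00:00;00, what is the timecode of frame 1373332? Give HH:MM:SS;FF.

12:43:43;16

Each 10-minute DF block holds 10 × 60 × 30 − 9 × 2 = 17982 frames. 1373332 ÷ 17982 → 76 full blocks, remainder 6700.
Within the partial block the first minute is 1800 frames and each further minute 1798, so 3 further minute boundaries passed. Total skipped labels = 18 × 76 + 2 × 3 = 1374.
Non-drop label index = 1373332 + 1374 = 1374706; at 30 labels/s that is 12:43:43:16, i.e. DF 12:43:43;16.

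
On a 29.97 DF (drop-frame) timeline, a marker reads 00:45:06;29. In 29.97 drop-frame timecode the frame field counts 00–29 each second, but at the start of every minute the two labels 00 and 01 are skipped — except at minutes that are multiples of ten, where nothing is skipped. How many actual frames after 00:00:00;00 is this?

As if non-drop at 30 labels/s: (0 × 3600 + 45 × 60 + 6) × 30 + 29 = 81209.
Minute boundaries passed: 45; those not divisible by 10: 45 − 4 = 41; dropped labels = 2 × 41 = 82.
Actual frame index = 81209 − 82 = 81127.

81127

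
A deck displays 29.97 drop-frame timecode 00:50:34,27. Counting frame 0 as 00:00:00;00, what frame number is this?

Complete 10-minute blocks: 5, each 17982 frames → 89910.
Remaining 0 whole minutes in the current block: 0 frames.
Within the current minute: 34 × 30 + 27 = 1047. Total = 89910 + 0 + 1047 = 90957.

90957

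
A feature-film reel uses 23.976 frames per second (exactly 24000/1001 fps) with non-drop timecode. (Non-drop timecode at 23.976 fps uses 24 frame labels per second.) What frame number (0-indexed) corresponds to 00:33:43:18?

48570

Total seconds to the label: (0 × 3600 + 33 × 60 + 43) = 2023.
Frame index = 2023 × 24 + 18 = 48570.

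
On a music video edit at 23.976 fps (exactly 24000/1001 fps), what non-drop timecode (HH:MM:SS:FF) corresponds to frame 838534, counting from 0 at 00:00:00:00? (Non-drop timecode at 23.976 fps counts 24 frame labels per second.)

838534 ÷ 24 = 34938 full seconds, remainder 22 frames.
34938 s = 9 h 42 min 18 s.
Timecode: 09:42:18:22.

09:42:18:22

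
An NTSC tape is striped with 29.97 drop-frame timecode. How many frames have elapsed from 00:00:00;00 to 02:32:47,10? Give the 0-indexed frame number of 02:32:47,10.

274746

As if non-drop at 30 labels/s: (2 × 3600 + 32 × 60 + 47) × 30 + 10 = 275020.
Minute boundaries passed: 152; those not divisible by 10: 152 − 15 = 137; dropped labels = 2 × 137 = 274.
Actual frame index = 275020 − 274 = 274746.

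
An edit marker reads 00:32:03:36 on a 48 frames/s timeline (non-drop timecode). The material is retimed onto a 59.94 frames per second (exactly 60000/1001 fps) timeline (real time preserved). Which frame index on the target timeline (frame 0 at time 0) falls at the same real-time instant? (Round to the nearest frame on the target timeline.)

Source frame index: (0×3600 + 32×60 + 3) × 48 + 36 = 92340.
Real time: 92340 / (48) = 7695/4 s.
Target frame: (7695/4) × (60000/1001) = 115425000/1001 ≈ 115309.690 → 115310.

frame 115310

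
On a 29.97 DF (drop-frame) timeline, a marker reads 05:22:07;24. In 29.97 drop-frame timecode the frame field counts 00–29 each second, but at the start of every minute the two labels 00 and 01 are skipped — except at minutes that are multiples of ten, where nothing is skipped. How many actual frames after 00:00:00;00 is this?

579254

Complete 10-minute blocks: 32, each 17982 frames → 575424.
Remaining 2 whole minutes in the current block: 1800 + 1 × 1798 = 3598 frames.
Within the current minute: 7 × 30 + 24 − 2 = 232 (labels ;00/;01 skipped at this minute). Total = 575424 + 3598 + 232 = 579254.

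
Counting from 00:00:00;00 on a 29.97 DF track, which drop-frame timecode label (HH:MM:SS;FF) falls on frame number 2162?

00:01:12;04

Ten DF minutes hold 17982 frames, so frame 2162 lies in block 0 (frames 0–17981) with 2162 frames into that block.
The block's first minute is 1800 frames and the rest 1798 each; 2162 frames reaches minute 1, so 0 × 18 + 1 × 2 = 2 labels have been skipped so far.
Adding those back, label number 2162 + 2 = 2164 at 30 labels/s is 72 s + 4 f = 0 h 1 min 12 s frame 4, i.e. 00:01:12;04.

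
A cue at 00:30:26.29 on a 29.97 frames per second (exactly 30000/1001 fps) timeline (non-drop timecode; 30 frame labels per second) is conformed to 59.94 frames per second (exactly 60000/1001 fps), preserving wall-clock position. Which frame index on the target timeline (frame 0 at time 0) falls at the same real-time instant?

frame 109618

Source frame index: (0×3600 + 30×60 + 26) × 30 + 29 = 54809.
Real time: 54809 / (30000/1001) = 54863809/30000 s.
Target frame: (54863809/30000) × (60000/1001) = 109618.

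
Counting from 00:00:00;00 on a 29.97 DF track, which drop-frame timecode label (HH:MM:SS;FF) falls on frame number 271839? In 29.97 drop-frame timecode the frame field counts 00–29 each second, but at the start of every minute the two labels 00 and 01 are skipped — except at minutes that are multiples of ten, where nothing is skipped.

02:31:10;11

Each 10-minute DF block holds 10 × 60 × 30 − 9 × 2 = 17982 frames. 271839 ÷ 17982 → 15 full blocks, remainder 2109.
Within the partial block the first minute is 1800 frames and each further minute 1798, so 1 further minute boundary passed. Total skipped labels = 18 × 15 + 2 × 1 = 272.
Non-drop label index = 271839 + 272 = 272111; at 30 labels/s that is 02:31:10:11, i.e. DF 02:31:10;11.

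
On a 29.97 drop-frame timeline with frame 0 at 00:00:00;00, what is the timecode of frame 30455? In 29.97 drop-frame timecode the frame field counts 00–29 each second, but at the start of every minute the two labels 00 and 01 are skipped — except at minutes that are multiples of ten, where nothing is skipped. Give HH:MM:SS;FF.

Each 10-minute DF block holds 10 × 60 × 30 − 9 × 2 = 17982 frames. 30455 ÷ 17982 → 1 full block, remainder 12473.
Within the partial block the first minute is 1800 frames and each further minute 1798, so 6 further minute boundaries passed. Total skipped labels = 18 × 1 + 2 × 6 = 30.
Non-drop label index = 30455 + 30 = 30485; at 30 labels/s that is 00:16:56:05, i.e. DF 00:16:56;05.

00:16:56;05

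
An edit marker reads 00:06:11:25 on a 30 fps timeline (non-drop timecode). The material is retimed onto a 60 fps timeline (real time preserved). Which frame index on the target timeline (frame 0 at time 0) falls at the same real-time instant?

Source frame index: (0×3600 + 6×60 + 11) × 30 + 25 = 11155.
Real time: 11155 / (30) = 2231/6 s.
Target frame: (2231/6) × (60) = 22310.

frame 22310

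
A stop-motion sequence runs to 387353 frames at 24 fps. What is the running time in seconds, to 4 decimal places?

Running time = 387353 × 1/24 = 387353/24 s ≈ 16139.7083 s.

16139.7083 seconds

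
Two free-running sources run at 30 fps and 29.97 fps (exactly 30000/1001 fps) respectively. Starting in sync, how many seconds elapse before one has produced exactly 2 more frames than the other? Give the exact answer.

The gap grows by |30000/1001 − 30| = 30/1001 frames per second.
Time for a 2-frame gap: 2 ÷ (30/1001) = 1001/15 s.

1001/15 seconds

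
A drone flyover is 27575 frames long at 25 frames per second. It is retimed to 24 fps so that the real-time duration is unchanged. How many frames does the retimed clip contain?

Target frames = source frames × (target rate / source rate) = 27575 × (24)/(25) = 27575 × 24/25 = 26472.

26472 frames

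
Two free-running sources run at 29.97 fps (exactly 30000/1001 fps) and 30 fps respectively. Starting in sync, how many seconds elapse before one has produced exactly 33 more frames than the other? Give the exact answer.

1101.1 seconds

The gap grows by |30 − 30000/1001| = 30/1001 frames per second.
Time for a 33-frame gap: 33 ÷ (30/1001) = 1101.1 s.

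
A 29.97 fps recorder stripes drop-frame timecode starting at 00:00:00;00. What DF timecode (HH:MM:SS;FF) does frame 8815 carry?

00:04:54;03

Each 10-minute DF block holds 10 × 60 × 30 − 9 × 2 = 17982 frames. 8815 ÷ 17982 → 0 full blocks, remainder 8815.
Within the partial block the first minute is 1800 frames and each further minute 1798, so 4 further minute boundaries passed. Total skipped labels = 18 × 0 + 2 × 4 = 8.
Non-drop label index = 8815 + 8 = 8823; at 30 labels/s that is 00:04:54:03, i.e. DF 00:04:54;03.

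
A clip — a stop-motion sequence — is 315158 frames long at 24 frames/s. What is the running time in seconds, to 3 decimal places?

Running time = 315158 × 1/24 = 157579/12 s ≈ 13131.583 s.

13131.583 seconds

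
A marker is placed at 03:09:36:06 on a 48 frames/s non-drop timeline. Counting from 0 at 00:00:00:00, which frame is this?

Total seconds to the label: (3 × 3600 + 9 × 60 + 36) = 11376.
Frame index = 11376 × 48 + 6 = 546054.

frame 546054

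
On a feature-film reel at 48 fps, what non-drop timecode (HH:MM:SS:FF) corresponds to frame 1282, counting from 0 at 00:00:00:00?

00:00:26:34

1282 ÷ 48 = 26 full seconds, remainder 34 frames.
26 s = 0 h 0 min 26 s.
Timecode: 00:00:26:34.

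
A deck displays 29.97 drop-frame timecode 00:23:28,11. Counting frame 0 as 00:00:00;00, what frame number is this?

42209

Complete 10-minute blocks: 2, each 17982 frames → 35964.
Remaining 3 whole minutes in the current block: 1800 + 2 × 1798 = 5396 frames.
Within the current minute: 28 × 30 + 11 − 2 = 849 (labels ;00/;01 skipped at this minute). Total = 35964 + 5396 + 849 = 42209.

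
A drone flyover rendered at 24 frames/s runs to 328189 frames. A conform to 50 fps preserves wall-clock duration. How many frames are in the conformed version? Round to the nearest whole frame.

683727 frames

Frames at target rate = 328189 × (50) / (24) = 8204725/12 ≈ 683727.083.
Nearest whole frame: 683727.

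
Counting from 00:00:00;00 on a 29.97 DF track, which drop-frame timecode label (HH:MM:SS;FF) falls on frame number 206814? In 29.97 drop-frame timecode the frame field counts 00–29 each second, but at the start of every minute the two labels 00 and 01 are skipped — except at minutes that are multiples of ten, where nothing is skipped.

Each 10-minute DF block holds 10 × 60 × 30 − 9 × 2 = 17982 frames. 206814 ÷ 17982 → 11 full blocks, remainder 9012.
Within the partial block the first minute is 1800 frames and each further minute 1798, so 5 further minute boundaries passed. Total skipped labels = 18 × 11 + 2 × 5 = 208.
Non-drop label index = 206814 + 208 = 207022; at 30 labels/s that is 01:55:00:22, i.e. DF 01:55:00;22.

01:55:00;22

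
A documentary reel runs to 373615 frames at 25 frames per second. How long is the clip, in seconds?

Running time = 373615 / (25) = 14944.6 s.

14944.6 seconds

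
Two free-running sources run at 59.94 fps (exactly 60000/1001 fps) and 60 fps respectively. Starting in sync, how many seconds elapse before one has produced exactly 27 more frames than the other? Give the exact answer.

The gap grows by |60 − 60000/1001| = 60/1001 frames per second.
Time for a 27-frame gap: 27 ÷ (60/1001) = 450.45 s.

450.45 seconds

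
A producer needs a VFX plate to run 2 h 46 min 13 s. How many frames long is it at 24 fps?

2 h 46 min 13 s = 9973 s.
Frames = 9973 × 24 = 239352.

239352 frames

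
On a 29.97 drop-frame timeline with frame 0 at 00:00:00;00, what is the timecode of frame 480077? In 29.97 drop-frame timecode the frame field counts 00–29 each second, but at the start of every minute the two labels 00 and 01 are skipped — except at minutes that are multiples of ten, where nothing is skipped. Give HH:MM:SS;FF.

04:26:58;17

Ten DF minutes hold 17982 frames, so frame 480077 lies in block 26 (frames 467532–485513) with 12545 frames into that block.
The block's first minute is 1800 frames and the rest 1798 each; 12545 frames reaches minute 6, so 26 × 18 + 6 × 2 = 480 labels have been skipped so far.
Adding those back, label number 480077 + 480 = 480557 at 30 labels/s is 16018 s + 17 f = 4 h 26 min 58 s frame 17, i.e. 04:26:58;17.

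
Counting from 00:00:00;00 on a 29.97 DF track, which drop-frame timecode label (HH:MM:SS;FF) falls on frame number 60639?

00:33:43;09

Ten DF minutes hold 17982 frames, so frame 60639 lies in block 3 (frames 53946–71927) with 6693 frames into that block.
The block's first minute is 1800 frames and the rest 1798 each; 6693 frames reaches minute 3, so 3 × 18 + 3 × 2 = 60 labels have been skipped so far.
Adding those back, label number 60639 + 60 = 60699 at 30 labels/s is 2023 s + 9 f = 0 h 33 min 43 s frame 9, i.e. 00:33:43;09.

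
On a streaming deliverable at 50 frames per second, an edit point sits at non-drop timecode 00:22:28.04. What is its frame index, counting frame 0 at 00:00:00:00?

frame 67404

Total seconds to the label: (0 × 3600 + 22 × 60 + 28) = 1348.
Frame index = 1348 × 50 + 4 = 67404.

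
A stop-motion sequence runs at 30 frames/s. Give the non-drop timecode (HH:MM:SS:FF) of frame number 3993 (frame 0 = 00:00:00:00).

3993 ÷ 30 = 133 full seconds, remainder 3 frames.
133 s = 0 h 2 min 13 s.
Timecode: 00:02:13:03.

00:02:13:03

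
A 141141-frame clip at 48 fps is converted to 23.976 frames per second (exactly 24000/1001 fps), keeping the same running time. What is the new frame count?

70500 frames

Target frames = source frames × (target rate / source rate) = 141141 × (24000/1001)/(48) = 141141 × 500/1001 = 70500.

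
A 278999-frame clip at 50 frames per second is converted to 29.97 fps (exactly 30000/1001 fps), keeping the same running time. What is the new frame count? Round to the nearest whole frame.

167232 frames

Frames at target rate = 278999 × (30000/1001) / (50) = 23914200/143 ≈ 167232.168.
Nearest whole frame: 167232.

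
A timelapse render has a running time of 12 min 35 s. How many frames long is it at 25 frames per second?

18875 frames

12 min 35 s = 755 s.
Frames = 755 × 25 = 18875.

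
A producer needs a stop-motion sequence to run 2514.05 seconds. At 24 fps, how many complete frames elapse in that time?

60337 frames

Frames = 2514.05 × 24 = 301686/5 ≈ 60337.2000.
Complete frames: 60337.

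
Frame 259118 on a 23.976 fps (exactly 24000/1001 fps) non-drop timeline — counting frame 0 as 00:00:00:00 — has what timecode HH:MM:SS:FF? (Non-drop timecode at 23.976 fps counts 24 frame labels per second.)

02:59:56:14

259118 ÷ 24 = 10796 full seconds, remainder 14 frames.
10796 s = 2 h 59 min 56 s.
Timecode: 02:59:56:14.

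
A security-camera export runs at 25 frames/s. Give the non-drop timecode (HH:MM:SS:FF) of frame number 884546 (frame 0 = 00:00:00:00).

884546 ÷ 25 = 35381 full seconds, remainder 21 frames.
35381 s = 9 h 49 min 41 s.
Timecode: 09:49:41:21.

09:49:41:21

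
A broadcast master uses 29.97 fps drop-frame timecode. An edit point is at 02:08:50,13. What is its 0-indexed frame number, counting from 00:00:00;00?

As if non-drop at 30 labels/s: (2 × 3600 + 8 × 60 + 50) × 30 + 13 = 231913.
Minute boundaries passed: 128; those not divisible by 10: 128 − 12 = 116; dropped labels = 2 × 116 = 232.
Actual frame index = 231913 − 232 = 231681.

231681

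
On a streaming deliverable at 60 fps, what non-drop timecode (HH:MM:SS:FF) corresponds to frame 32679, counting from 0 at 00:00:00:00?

32679 ÷ 60 = 544 full seconds, remainder 39 frames.
544 s = 0 h 9 min 4 s.
Timecode: 00:09:04:39.

00:09:04:39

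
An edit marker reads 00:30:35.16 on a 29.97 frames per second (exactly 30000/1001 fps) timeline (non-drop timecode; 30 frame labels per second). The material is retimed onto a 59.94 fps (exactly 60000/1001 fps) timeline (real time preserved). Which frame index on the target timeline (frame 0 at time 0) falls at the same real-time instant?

Source frame index: (0×3600 + 30×60 + 35) × 30 + 16 = 55066.
Real time: 55066 / (30000/1001) = 27560533/15000 s.
Target frame: (27560533/15000) × (60000/1001) = 110132.

frame 110132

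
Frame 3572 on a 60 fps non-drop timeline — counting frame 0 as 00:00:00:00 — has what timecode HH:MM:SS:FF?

3572 ÷ 60 = 59 full seconds, remainder 32 frames.
59 s = 0 h 0 min 59 s.
Timecode: 00:00:59:32.

00:00:59:32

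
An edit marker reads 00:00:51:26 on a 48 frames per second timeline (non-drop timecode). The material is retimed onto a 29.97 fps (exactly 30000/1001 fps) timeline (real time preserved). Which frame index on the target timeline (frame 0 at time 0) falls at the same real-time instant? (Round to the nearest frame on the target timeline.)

frame 1545

Source frame index: (0×3600 + 0×60 + 51) × 48 + 26 = 2474.
Real time: 2474 / (48) = 1237/24 s.
Target frame: (1237/24) × (30000/1001) = 1546250/1001 ≈ 1544.705 → 1545.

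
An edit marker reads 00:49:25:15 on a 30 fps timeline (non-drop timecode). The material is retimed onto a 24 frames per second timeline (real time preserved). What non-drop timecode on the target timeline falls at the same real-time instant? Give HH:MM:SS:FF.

00:49:25:12

Source frame index: (0×3600 + 49×60 + 25) × 30 + 15 = 88965.
Real time: 88965 / (30) = 5931/2 s.
Target frame: (5931/2) × (24) = 71172.
At 24 labels/s: frame 71172 → 00:49:25:12.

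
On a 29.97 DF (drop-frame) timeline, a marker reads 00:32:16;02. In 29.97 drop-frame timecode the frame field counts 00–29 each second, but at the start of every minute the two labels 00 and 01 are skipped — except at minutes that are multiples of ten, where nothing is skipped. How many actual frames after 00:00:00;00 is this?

58024

Complete 10-minute blocks: 3, each 17982 frames → 53946.
Remaining 2 whole minutes in the current block: 1800 + 1 × 1798 = 3598 frames.
Within the current minute: 16 × 30 + 2 − 2 = 480 (labels ;00/;01 skipped at this minute). Total = 53946 + 3598 + 480 = 58024.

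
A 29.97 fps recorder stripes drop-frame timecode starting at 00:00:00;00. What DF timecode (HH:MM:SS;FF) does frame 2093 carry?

00:01:09;25

Ten DF minutes hold 17982 frames, so frame 2093 lies in block 0 (frames 0–17981) with 2093 frames into that block.
The block's first minute is 1800 frames and the rest 1798 each; 2093 frames reaches minute 1, so 0 × 18 + 1 × 2 = 2 labels have been skipped so far.
Adding those back, label number 2093 + 2 = 2095 at 30 labels/s is 69 s + 25 f = 0 h 1 min 9 s frame 25, i.e. 00:01:09;25.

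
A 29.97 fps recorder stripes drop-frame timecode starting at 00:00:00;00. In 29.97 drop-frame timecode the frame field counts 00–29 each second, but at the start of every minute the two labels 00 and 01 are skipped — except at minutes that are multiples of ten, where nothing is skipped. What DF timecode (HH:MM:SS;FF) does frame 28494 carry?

Ten DF minutes hold 17982 frames, so frame 28494 lies in block 1 (frames 17982–35963) with 10512 frames into that block.
The block's first minute is 1800 frames and the rest 1798 each; 10512 frames reaches minute 5, so 1 × 18 + 5 × 2 = 28 labels have been skipped so far.
Adding those back, label number 28494 + 28 = 28522 at 30 labels/s is 950 s + 22 f = 0 h 15 min 50 s frame 22, i.e. 00:15:50;22.

00:15:50;22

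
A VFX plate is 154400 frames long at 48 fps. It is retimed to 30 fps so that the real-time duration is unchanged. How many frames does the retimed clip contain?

96500 frames

Target frames = source frames × (target rate / source rate) = 154400 × (30)/(48) = 154400 × 5/8 = 96500.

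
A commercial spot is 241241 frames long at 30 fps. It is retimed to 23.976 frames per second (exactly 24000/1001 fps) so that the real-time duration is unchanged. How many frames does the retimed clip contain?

Target frames = source frames × (target rate / source rate) = 241241 × (24000/1001)/(30) = 241241 × 800/1001 = 192800.

192800 frames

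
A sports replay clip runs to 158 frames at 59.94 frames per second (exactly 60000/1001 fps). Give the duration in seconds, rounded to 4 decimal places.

2.6360 seconds

Running time = 158 × 1001/60000 = 79079/30000 s ≈ 2.6360 s.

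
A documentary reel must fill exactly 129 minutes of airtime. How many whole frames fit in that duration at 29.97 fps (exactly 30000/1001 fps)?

129 min = 7740 s.
Frames = 7740 × 30000/1001 = 232200000/1001 ≈ 231968.0320.
Complete frames: 231968.

231968 frames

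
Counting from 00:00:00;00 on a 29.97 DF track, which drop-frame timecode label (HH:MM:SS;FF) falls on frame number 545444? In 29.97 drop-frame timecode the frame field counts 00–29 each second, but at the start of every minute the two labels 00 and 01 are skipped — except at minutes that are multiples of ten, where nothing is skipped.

Ten DF minutes hold 17982 frames, so frame 545444 lies in block 30 (frames 539460–557441) with 5984 frames into that block.
The block's first minute is 1800 frames and the rest 1798 each; 5984 frames reaches minute 3, so 30 × 18 + 3 × 2 = 546 labels have been skipped so far.
Adding those back, label number 545444 + 546 = 545990 at 30 labels/s is 18199 s + 20 f = 5 h 3 min 19 s frame 20, i.e. 05:03:19;20.

05:03:19;20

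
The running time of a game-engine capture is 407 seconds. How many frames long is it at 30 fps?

Frames = 407 × 30 = 12210.

12210 frames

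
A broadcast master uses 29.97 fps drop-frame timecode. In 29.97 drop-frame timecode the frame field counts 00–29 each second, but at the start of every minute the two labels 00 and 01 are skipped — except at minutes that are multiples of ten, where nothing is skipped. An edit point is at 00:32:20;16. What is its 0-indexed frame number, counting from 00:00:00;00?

58158

Complete 10-minute blocks: 3, each 17982 frames → 53946.
Remaining 2 whole minutes in the current block: 1800 + 1 × 1798 = 3598 frames.
Within the current minute: 20 × 30 + 16 − 2 = 614 (labels ;00/;01 skipped at this minute). Total = 53946 + 3598 + 614 = 58158.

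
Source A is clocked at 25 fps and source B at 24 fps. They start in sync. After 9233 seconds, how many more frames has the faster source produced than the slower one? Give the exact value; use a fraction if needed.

9233 frames

A emits 25 × 9233 = 230825 frames; B emits 24 × 9233 = 221592.
Difference = 9233 frames; B is behind A.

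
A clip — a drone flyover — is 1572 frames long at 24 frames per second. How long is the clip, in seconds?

65.5 seconds

Running time = 1572 / (24) = 65.5 s.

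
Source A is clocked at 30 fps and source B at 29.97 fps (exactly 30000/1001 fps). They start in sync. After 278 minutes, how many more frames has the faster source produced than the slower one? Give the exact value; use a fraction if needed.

278 min = 16680 s.
A emits 30 × 16680 = 500400 frames; B emits 30000/1001 × 16680 = 500400000/1001.
Difference = 500400/1001 frames (≈ 499.9001); B is behind A.

500400/1001 frames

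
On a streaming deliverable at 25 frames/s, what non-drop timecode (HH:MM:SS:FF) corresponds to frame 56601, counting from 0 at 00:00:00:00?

56601 ÷ 25 = 2264 full seconds, remainder 1 frame.
2264 s = 0 h 37 min 44 s.
Timecode: 00:37:44:01.

00:37:44:01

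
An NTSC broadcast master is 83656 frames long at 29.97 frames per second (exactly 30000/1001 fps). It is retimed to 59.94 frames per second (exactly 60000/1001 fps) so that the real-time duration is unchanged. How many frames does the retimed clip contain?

167312 frames

Target frames = source frames × (target rate / source rate) = 83656 × (60000/1001)/(30000/1001) = 83656 × 2 = 167312.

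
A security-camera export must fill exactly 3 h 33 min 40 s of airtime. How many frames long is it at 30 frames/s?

3 h 33 min 40 s = 12820 s.
Frames = 12820 × 30 = 384600.

384600 frames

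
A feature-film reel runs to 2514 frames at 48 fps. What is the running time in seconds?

52.375 seconds

Running time = 2514 / (48) = 52.375 s.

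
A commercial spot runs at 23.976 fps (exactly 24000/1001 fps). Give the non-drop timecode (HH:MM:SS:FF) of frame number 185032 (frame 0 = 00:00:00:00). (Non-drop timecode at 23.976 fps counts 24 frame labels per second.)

185032 ÷ 24 = 7709 full seconds, remainder 16 frames.
7709 s = 2 h 8 min 29 s.
Timecode: 02:08:29:16.

02:08:29:16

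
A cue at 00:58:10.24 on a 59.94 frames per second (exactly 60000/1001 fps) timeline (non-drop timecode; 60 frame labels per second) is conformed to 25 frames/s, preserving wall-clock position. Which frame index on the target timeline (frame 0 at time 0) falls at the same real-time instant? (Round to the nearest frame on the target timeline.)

frame 87347

Source frame index: (0×3600 + 58×60 + 10) × 60 + 24 = 209424.
Real time: 209424 / (60000/1001) = 4367363/1250 s.
Target frame: (4367363/1250) × (25) = 4367363/50 ≈ 87347.260 → 87347.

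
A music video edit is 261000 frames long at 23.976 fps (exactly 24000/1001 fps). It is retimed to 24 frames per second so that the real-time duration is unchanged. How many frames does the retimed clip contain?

Target frames = source frames × (target rate / source rate) = 261000 × (24)/(24000/1001) = 261000 × 1001/1000 = 261261.

261261 frames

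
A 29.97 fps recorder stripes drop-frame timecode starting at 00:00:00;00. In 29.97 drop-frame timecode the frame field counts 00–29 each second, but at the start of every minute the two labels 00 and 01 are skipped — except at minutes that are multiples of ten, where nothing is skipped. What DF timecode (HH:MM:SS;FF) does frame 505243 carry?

Ten DF minutes hold 17982 frames, so frame 505243 lies in block 28 (frames 503496–521477) with 1747 frames into that block.
The block's first minute is 1800 frames and the rest 1798 each; 1747 frames reaches minute 0, so 28 × 18 + 0 × 2 = 504 labels have been skipped so far.
Adding those back, label number 505243 + 504 = 505747 at 30 labels/s is 16858 s + 7 f = 4 h 40 min 58 s frame 7, i.e. 04:40:58;07.

04:40:58;07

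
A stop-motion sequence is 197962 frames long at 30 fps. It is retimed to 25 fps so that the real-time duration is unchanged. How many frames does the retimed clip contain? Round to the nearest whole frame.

164968 frames

Frames at target rate = 197962 × (25) / (30) = 494905/3 ≈ 164968.333.
Nearest whole frame: 164968.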